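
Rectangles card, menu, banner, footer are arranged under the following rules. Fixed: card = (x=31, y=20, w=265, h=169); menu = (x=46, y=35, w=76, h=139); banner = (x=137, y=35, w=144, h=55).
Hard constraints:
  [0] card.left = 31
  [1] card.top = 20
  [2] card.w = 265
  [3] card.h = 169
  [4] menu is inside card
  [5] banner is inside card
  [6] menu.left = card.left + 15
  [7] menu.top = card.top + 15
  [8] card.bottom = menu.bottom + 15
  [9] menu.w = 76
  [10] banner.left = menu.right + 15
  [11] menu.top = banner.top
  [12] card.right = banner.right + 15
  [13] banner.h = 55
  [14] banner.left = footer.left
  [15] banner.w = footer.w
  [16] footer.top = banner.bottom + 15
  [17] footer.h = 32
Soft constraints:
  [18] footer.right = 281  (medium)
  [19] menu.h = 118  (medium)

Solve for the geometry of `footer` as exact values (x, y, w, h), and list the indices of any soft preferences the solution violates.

1. footer.x = 137  [banner.left = footer.left]
2. footer.w = 144  [banner.w = footer.w]
3. footer.y = 105  [footer.top = banner.bottom + 15]
4. footer.h = 32  [footer.h = 32]

footer = (x=137, y=105, w=144, h=32)
violated soft preferences: 19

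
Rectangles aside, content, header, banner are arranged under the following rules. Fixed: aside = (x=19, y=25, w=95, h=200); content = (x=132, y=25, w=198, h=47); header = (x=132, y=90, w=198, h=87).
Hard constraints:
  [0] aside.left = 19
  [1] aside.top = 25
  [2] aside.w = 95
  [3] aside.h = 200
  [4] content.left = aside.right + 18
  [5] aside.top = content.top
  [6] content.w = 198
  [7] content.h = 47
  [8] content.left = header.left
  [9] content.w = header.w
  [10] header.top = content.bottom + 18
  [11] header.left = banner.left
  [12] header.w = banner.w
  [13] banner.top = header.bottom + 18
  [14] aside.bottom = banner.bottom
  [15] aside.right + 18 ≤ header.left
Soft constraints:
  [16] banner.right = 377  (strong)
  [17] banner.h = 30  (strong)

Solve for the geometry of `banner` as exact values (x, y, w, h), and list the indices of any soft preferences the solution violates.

banner = (x=132, y=195, w=198, h=30)
violated soft preferences: 16

1. banner.x = 132  [header.left = banner.left]
2. banner.w = 198  [header.w = banner.w]
3. banner.y = 195  [banner.top = header.bottom + 18]
4. banner.h = 30  [aside.bottom = banner.bottom]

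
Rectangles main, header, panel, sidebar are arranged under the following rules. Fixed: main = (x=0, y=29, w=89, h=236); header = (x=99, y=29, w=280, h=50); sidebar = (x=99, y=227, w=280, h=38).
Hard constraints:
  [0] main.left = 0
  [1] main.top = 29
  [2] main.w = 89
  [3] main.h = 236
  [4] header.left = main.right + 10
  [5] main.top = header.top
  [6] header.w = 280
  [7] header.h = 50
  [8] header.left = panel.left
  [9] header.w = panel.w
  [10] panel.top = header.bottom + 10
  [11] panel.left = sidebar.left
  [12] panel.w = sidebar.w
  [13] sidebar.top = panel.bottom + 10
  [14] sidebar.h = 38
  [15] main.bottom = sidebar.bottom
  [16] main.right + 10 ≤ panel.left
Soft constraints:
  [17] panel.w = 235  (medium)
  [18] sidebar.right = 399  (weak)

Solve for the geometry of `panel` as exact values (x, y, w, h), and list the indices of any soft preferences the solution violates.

1. panel.x = 99  [header.left = panel.left]
2. panel.w = 280  [header.w = panel.w]
3. panel.y = 89  [panel.top = header.bottom + 10]
4. panel.h = 128  [sidebar.top = panel.bottom + 10]

panel = (x=99, y=89, w=280, h=128)
violated soft preferences: 17, 18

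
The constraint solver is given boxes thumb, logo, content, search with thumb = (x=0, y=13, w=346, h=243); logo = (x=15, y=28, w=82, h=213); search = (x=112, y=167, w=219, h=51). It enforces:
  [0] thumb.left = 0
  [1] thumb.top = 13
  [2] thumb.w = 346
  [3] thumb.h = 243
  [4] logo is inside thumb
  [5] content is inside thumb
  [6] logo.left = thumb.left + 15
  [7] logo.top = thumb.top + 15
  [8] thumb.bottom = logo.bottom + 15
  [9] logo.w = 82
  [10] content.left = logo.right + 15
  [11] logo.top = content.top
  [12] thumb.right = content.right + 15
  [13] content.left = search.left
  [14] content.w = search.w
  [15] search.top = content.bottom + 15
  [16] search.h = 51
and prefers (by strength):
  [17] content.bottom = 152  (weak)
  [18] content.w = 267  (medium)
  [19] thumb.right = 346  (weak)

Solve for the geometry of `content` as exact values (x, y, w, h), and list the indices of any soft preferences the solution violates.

content = (x=112, y=28, w=219, h=124)
violated soft preferences: 18

1. content.x = 112  [content.left = logo.right + 15]
2. content.y = 28  [logo.top = content.top]
3. content.w = 219  [thumb.right = content.right + 15]
4. content.h = 124  [search.top = content.bottom + 15]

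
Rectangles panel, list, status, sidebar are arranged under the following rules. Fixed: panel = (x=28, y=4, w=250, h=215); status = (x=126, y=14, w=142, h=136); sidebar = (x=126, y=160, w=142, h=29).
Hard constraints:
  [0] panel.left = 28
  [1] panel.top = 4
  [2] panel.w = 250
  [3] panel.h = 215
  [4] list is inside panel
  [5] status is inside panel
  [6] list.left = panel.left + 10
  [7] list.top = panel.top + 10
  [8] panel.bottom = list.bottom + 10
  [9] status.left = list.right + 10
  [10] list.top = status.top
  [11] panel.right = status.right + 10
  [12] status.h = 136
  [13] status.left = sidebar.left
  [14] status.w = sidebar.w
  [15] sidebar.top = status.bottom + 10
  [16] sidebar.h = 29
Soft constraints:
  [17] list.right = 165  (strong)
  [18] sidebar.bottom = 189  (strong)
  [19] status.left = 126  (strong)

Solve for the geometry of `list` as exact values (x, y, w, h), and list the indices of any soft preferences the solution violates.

list = (x=38, y=14, w=78, h=195)
violated soft preferences: 17

1. list.x = 38  [list.left = panel.left + 10]
2. list.y = 14  [list.top = panel.top + 10]
3. list.h = 195  [panel.bottom = list.bottom + 10]
4. list.w = 78  [status.left = list.right + 10]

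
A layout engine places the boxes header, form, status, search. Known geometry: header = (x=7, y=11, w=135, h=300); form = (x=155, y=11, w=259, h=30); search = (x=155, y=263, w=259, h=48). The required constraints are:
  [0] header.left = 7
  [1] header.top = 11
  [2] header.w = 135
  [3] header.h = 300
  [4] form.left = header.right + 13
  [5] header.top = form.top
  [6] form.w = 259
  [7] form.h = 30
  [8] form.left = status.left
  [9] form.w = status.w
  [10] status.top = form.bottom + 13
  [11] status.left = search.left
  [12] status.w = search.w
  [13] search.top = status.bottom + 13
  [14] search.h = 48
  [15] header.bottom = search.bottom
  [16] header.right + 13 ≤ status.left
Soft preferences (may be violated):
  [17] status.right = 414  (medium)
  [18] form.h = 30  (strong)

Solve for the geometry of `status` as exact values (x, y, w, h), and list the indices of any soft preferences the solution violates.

status = (x=155, y=54, w=259, h=196)
violated soft preferences: none

1. status.x = 155  [form.left = status.left]
2. status.w = 259  [form.w = status.w]
3. status.y = 54  [status.top = form.bottom + 13]
4. status.h = 196  [search.top = status.bottom + 13]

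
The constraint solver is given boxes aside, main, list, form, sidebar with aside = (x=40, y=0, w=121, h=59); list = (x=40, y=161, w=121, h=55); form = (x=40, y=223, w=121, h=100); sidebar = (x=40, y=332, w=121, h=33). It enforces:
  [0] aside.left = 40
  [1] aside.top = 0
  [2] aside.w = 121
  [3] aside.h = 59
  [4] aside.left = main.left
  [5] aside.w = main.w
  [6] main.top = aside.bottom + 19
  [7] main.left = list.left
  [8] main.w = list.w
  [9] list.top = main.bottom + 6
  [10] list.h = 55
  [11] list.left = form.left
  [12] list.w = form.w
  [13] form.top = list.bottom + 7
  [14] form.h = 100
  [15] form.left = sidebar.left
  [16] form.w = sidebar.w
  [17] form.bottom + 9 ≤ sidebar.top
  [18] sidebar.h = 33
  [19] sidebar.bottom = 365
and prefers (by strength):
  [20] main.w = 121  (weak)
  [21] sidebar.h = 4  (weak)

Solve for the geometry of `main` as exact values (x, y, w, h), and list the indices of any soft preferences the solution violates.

main = (x=40, y=78, w=121, h=77)
violated soft preferences: 21

1. main.x = 40  [aside.left = main.left]
2. main.w = 121  [aside.w = main.w]
3. main.y = 78  [main.top = aside.bottom + 19]
4. main.h = 77  [list.top = main.bottom + 6]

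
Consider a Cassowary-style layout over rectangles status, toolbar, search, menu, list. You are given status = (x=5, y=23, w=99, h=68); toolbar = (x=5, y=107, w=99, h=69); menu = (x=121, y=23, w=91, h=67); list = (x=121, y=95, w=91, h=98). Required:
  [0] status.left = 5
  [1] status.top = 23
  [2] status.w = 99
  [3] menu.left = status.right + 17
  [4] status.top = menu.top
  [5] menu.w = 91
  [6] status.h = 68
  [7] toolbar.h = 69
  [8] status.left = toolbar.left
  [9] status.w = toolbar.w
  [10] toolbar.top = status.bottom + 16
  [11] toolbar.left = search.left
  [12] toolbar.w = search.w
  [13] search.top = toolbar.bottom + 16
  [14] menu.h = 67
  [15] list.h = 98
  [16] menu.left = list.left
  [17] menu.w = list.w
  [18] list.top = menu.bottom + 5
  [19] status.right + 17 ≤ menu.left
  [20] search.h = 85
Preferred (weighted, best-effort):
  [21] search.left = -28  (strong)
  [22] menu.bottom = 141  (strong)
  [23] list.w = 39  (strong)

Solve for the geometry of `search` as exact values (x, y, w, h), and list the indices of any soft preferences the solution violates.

1. search.x = 5  [toolbar.left = search.left]
2. search.w = 99  [toolbar.w = search.w]
3. search.y = 192  [search.top = toolbar.bottom + 16]
4. search.h = 85  [search.h = 85]

search = (x=5, y=192, w=99, h=85)
violated soft preferences: 21, 22, 23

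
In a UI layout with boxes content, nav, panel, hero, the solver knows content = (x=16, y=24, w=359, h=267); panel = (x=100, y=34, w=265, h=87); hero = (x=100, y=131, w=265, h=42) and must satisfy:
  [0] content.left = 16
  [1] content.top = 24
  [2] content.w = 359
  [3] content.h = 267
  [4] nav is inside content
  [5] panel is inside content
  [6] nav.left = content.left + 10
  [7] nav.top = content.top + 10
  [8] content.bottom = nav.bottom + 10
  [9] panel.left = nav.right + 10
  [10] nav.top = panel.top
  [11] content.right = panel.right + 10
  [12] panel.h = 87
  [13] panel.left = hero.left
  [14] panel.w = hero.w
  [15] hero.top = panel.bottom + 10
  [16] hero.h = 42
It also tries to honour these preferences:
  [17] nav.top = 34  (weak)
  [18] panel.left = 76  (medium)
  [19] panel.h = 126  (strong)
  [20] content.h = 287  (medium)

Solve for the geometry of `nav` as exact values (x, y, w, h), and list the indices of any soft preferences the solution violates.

nav = (x=26, y=34, w=64, h=247)
violated soft preferences: 18, 19, 20

1. nav.x = 26  [nav.left = content.left + 10]
2. nav.y = 34  [nav.top = content.top + 10]
3. nav.h = 247  [content.bottom = nav.bottom + 10]
4. nav.w = 64  [panel.left = nav.right + 10]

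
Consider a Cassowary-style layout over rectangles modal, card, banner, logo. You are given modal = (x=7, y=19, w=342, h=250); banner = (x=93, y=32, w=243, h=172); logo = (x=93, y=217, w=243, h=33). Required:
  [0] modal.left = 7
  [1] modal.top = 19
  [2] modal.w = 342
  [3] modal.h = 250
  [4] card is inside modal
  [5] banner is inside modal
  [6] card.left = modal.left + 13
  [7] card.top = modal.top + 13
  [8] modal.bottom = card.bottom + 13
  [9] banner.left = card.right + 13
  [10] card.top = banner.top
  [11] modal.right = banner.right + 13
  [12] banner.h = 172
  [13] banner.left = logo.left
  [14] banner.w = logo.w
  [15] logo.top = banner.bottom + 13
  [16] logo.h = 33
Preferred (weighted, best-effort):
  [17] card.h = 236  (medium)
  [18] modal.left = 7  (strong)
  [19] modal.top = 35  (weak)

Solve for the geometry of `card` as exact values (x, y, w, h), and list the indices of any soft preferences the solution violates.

1. card.x = 20  [card.left = modal.left + 13]
2. card.y = 32  [card.top = modal.top + 13]
3. card.h = 224  [modal.bottom = card.bottom + 13]
4. card.w = 60  [banner.left = card.right + 13]

card = (x=20, y=32, w=60, h=224)
violated soft preferences: 17, 19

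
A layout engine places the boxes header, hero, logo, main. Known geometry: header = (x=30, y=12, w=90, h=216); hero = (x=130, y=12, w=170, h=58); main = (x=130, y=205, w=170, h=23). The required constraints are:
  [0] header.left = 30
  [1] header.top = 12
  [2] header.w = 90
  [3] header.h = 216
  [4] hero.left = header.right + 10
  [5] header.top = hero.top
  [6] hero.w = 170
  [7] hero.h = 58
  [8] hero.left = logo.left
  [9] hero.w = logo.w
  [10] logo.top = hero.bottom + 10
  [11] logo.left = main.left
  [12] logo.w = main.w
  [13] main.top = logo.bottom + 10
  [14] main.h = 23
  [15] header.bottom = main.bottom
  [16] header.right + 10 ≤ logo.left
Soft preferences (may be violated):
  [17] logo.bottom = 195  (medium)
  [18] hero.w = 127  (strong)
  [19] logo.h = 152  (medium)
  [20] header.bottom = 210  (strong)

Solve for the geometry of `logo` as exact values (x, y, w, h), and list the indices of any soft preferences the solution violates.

logo = (x=130, y=80, w=170, h=115)
violated soft preferences: 18, 19, 20

1. logo.x = 130  [hero.left = logo.left]
2. logo.w = 170  [hero.w = logo.w]
3. logo.y = 80  [logo.top = hero.bottom + 10]
4. logo.h = 115  [main.top = logo.bottom + 10]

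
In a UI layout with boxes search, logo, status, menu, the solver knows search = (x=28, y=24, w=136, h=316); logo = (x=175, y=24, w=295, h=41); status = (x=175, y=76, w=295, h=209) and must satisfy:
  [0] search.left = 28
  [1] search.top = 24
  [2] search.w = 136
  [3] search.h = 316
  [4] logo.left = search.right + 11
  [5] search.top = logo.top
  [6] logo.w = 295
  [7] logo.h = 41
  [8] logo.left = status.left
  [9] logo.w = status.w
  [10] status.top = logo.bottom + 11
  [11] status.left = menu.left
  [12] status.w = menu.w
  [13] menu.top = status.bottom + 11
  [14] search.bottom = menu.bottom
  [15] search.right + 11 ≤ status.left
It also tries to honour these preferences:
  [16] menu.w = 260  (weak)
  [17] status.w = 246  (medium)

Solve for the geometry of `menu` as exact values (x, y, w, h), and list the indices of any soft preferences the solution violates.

1. menu.x = 175  [status.left = menu.left]
2. menu.w = 295  [status.w = menu.w]
3. menu.y = 296  [menu.top = status.bottom + 11]
4. menu.h = 44  [search.bottom = menu.bottom]

menu = (x=175, y=296, w=295, h=44)
violated soft preferences: 16, 17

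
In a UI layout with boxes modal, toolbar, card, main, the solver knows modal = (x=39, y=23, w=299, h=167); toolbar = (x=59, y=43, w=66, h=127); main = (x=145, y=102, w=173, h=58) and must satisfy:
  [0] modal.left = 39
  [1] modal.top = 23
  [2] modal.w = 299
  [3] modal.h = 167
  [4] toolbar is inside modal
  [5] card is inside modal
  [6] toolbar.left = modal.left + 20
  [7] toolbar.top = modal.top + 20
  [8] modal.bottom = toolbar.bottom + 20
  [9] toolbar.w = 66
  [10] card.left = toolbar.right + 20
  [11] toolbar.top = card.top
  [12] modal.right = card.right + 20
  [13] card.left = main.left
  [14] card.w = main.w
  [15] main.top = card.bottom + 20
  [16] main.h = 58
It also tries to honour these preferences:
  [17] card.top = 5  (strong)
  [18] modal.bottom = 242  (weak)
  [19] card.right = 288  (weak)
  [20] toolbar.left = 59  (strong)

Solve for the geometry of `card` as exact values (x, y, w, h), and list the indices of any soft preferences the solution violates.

1. card.x = 145  [card.left = toolbar.right + 20]
2. card.y = 43  [toolbar.top = card.top]
3. card.w = 173  [modal.right = card.right + 20]
4. card.h = 39  [main.top = card.bottom + 20]

card = (x=145, y=43, w=173, h=39)
violated soft preferences: 17, 18, 19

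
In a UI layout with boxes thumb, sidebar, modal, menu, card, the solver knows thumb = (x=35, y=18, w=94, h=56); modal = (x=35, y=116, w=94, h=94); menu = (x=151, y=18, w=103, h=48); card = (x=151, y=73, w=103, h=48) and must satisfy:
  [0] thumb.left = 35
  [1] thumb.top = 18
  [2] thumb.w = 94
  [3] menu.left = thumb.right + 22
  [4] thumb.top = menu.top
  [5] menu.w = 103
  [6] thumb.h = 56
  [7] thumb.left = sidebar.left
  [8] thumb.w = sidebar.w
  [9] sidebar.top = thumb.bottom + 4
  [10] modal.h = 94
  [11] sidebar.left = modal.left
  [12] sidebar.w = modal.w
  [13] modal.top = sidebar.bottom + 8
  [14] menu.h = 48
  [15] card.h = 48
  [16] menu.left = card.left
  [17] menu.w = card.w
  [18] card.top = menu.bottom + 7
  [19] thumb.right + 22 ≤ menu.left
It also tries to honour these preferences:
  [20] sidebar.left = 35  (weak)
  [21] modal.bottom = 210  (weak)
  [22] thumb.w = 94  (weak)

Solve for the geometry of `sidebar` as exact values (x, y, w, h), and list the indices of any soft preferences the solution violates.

1. sidebar.x = 35  [thumb.left = sidebar.left]
2. sidebar.w = 94  [thumb.w = sidebar.w]
3. sidebar.y = 78  [sidebar.top = thumb.bottom + 4]
4. sidebar.h = 30  [modal.top = sidebar.bottom + 8]

sidebar = (x=35, y=78, w=94, h=30)
violated soft preferences: none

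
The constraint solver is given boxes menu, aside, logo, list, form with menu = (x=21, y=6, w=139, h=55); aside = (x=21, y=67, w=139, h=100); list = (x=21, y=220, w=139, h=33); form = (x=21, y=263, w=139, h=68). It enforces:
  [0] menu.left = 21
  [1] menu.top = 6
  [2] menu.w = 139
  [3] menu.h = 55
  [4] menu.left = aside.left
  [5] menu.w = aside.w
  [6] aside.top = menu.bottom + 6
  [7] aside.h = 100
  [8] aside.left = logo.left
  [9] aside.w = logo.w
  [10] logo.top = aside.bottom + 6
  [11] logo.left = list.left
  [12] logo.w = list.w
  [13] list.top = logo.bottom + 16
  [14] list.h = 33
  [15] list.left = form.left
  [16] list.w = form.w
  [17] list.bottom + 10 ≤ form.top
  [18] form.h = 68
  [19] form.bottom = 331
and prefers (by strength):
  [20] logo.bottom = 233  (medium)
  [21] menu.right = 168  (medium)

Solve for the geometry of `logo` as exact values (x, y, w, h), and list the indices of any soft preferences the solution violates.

1. logo.x = 21  [aside.left = logo.left]
2. logo.w = 139  [aside.w = logo.w]
3. logo.y = 173  [logo.top = aside.bottom + 6]
4. logo.h = 31  [list.top = logo.bottom + 16]

logo = (x=21, y=173, w=139, h=31)
violated soft preferences: 20, 21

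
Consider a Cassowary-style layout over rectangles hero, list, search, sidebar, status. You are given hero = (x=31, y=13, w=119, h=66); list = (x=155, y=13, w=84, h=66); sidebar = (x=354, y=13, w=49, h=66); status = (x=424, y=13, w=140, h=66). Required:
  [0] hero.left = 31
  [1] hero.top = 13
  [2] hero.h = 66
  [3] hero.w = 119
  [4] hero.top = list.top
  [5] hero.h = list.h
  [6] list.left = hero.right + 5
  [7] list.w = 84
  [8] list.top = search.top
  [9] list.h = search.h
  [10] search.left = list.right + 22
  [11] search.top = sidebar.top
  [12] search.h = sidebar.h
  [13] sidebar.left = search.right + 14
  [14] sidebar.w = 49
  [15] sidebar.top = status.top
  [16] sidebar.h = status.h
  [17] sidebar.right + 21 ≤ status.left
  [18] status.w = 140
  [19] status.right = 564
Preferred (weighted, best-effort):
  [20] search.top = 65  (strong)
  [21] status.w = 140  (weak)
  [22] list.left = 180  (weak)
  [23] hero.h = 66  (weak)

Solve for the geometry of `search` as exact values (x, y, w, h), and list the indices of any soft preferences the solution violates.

search = (x=261, y=13, w=79, h=66)
violated soft preferences: 20, 22

1. search.y = 13  [list.top = search.top]
2. search.h = 66  [list.h = search.h]
3. search.x = 261  [search.left = list.right + 22]
4. search.w = 79  [sidebar.left = search.right + 14]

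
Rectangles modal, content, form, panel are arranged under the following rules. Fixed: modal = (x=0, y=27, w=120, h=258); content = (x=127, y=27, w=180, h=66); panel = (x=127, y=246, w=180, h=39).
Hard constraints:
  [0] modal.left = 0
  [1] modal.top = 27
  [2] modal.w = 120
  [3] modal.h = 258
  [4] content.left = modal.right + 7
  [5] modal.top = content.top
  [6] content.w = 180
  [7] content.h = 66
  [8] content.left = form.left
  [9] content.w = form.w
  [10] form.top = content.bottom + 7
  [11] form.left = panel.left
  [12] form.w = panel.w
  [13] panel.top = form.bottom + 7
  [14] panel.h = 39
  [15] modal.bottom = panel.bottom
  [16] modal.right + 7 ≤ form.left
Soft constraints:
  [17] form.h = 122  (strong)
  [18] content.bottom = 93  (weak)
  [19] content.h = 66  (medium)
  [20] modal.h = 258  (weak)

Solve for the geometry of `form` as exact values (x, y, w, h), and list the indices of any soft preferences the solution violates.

form = (x=127, y=100, w=180, h=139)
violated soft preferences: 17

1. form.x = 127  [content.left = form.left]
2. form.w = 180  [content.w = form.w]
3. form.y = 100  [form.top = content.bottom + 7]
4. form.h = 139  [panel.top = form.bottom + 7]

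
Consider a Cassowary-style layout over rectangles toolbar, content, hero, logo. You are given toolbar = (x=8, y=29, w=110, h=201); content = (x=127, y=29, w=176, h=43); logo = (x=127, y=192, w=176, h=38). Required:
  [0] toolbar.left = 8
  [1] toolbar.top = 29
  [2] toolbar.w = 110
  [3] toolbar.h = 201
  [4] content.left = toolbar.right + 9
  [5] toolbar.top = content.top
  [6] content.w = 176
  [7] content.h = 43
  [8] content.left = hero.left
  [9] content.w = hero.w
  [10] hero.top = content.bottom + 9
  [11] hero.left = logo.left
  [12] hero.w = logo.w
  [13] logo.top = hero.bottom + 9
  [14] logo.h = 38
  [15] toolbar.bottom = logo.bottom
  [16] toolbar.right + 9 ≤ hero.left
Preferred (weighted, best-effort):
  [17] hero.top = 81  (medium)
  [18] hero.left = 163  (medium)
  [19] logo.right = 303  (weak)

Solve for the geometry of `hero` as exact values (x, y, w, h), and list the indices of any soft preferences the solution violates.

1. hero.x = 127  [content.left = hero.left]
2. hero.w = 176  [content.w = hero.w]
3. hero.y = 81  [hero.top = content.bottom + 9]
4. hero.h = 102  [logo.top = hero.bottom + 9]

hero = (x=127, y=81, w=176, h=102)
violated soft preferences: 18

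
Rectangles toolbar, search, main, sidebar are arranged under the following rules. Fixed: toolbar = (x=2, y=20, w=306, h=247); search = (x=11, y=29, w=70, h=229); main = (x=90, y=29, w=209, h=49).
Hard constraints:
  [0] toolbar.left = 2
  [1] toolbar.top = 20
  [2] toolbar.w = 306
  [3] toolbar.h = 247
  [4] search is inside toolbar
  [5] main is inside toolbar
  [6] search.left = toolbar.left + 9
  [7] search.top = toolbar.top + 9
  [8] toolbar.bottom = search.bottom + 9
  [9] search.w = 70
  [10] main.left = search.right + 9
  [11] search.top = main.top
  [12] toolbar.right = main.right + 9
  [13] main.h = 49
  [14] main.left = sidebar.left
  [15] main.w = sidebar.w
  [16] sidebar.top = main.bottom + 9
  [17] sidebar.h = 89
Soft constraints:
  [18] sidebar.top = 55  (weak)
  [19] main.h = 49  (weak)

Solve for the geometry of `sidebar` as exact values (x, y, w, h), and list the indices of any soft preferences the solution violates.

sidebar = (x=90, y=87, w=209, h=89)
violated soft preferences: 18

1. sidebar.x = 90  [main.left = sidebar.left]
2. sidebar.w = 209  [main.w = sidebar.w]
3. sidebar.y = 87  [sidebar.top = main.bottom + 9]
4. sidebar.h = 89  [sidebar.h = 89]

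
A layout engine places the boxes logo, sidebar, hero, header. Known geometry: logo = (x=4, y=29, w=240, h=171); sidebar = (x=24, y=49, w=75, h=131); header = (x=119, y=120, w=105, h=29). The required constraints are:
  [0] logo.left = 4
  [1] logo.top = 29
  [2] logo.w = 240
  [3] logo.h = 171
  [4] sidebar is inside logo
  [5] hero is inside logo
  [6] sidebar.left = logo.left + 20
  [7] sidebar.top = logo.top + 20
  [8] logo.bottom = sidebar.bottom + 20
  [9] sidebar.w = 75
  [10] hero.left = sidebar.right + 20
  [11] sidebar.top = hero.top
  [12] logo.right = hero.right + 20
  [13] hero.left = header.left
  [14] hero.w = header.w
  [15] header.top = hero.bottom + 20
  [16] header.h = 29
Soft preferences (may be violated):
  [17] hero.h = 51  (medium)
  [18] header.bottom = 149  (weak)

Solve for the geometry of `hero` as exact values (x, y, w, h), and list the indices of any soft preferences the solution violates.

hero = (x=119, y=49, w=105, h=51)
violated soft preferences: none

1. hero.x = 119  [hero.left = sidebar.right + 20]
2. hero.y = 49  [sidebar.top = hero.top]
3. hero.w = 105  [logo.right = hero.right + 20]
4. hero.h = 51  [header.top = hero.bottom + 20]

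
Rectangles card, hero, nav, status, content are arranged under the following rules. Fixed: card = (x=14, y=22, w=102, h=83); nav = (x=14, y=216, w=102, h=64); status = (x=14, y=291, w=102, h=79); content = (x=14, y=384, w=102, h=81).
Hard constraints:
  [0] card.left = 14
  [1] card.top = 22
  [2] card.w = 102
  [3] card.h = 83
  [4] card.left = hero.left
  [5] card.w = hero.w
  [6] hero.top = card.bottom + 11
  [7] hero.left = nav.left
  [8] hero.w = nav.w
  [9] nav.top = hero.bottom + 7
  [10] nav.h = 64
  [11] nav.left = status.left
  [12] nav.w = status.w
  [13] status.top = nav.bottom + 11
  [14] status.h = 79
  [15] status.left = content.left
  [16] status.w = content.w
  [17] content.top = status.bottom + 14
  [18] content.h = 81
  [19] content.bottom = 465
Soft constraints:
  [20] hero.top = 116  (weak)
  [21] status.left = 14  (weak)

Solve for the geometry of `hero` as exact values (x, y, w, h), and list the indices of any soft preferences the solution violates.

hero = (x=14, y=116, w=102, h=93)
violated soft preferences: none

1. hero.x = 14  [card.left = hero.left]
2. hero.w = 102  [card.w = hero.w]
3. hero.y = 116  [hero.top = card.bottom + 11]
4. hero.h = 93  [nav.top = hero.bottom + 7]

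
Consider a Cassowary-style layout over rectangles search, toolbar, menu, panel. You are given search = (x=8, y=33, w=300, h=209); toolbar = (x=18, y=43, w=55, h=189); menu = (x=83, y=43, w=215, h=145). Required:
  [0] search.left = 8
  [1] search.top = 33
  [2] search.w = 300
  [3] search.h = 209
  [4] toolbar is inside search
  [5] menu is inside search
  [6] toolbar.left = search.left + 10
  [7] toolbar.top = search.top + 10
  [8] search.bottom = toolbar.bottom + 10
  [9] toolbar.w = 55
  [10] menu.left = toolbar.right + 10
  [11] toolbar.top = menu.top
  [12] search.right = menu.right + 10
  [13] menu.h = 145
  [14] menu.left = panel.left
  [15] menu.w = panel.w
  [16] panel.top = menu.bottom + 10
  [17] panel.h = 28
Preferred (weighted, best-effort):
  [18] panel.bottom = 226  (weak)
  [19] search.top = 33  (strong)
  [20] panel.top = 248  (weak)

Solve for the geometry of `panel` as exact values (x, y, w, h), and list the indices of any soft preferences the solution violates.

1. panel.x = 83  [menu.left = panel.left]
2. panel.w = 215  [menu.w = panel.w]
3. panel.y = 198  [panel.top = menu.bottom + 10]
4. panel.h = 28  [panel.h = 28]

panel = (x=83, y=198, w=215, h=28)
violated soft preferences: 20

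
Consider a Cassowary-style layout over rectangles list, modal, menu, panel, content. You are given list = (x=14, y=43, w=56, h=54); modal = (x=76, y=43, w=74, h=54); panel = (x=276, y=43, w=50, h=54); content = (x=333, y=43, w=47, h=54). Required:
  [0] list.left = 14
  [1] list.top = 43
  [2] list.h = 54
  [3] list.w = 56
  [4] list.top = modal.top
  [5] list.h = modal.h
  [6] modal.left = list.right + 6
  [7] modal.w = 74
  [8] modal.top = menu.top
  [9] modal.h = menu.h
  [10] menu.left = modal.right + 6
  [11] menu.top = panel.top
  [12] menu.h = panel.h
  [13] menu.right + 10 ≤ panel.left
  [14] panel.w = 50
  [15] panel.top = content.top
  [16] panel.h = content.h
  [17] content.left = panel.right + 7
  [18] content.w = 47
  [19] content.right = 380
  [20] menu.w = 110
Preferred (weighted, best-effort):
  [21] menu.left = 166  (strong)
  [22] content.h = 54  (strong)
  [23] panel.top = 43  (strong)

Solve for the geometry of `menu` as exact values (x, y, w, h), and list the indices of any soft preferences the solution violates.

1. menu.y = 43  [modal.top = menu.top]
2. menu.h = 54  [modal.h = menu.h]
3. menu.x = 156  [menu.left = modal.right + 6]
4. menu.w = 110  [menu.w = 110]

menu = (x=156, y=43, w=110, h=54)
violated soft preferences: 21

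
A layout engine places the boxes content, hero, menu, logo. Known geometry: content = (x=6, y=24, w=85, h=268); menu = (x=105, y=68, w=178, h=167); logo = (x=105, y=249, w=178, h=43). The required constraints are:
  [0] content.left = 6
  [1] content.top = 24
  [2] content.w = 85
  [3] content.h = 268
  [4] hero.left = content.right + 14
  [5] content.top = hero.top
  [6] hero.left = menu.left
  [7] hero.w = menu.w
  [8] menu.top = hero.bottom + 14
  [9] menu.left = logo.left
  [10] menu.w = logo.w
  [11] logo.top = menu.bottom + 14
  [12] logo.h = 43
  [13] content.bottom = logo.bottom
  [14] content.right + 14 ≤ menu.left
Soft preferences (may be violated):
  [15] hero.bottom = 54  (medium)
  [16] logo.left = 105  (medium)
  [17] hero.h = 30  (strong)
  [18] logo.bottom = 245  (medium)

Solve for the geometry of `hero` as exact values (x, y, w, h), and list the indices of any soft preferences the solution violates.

hero = (x=105, y=24, w=178, h=30)
violated soft preferences: 18

1. hero.x = 105  [hero.left = content.right + 14]
2. hero.y = 24  [content.top = hero.top]
3. hero.w = 178  [hero.w = menu.w]
4. hero.h = 30  [menu.top = hero.bottom + 14]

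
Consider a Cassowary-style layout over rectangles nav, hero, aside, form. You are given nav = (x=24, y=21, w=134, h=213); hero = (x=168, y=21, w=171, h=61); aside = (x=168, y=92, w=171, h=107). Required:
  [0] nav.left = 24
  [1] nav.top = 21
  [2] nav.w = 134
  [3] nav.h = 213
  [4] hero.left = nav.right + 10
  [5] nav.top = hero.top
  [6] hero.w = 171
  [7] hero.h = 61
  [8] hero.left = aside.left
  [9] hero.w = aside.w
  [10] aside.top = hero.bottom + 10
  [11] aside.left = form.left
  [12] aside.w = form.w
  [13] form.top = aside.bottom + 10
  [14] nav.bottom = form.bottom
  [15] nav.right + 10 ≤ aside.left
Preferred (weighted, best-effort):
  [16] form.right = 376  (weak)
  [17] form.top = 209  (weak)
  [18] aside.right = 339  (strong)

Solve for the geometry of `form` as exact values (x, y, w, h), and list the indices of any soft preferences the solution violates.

form = (x=168, y=209, w=171, h=25)
violated soft preferences: 16

1. form.x = 168  [aside.left = form.left]
2. form.w = 171  [aside.w = form.w]
3. form.y = 209  [form.top = aside.bottom + 10]
4. form.h = 25  [nav.bottom = form.bottom]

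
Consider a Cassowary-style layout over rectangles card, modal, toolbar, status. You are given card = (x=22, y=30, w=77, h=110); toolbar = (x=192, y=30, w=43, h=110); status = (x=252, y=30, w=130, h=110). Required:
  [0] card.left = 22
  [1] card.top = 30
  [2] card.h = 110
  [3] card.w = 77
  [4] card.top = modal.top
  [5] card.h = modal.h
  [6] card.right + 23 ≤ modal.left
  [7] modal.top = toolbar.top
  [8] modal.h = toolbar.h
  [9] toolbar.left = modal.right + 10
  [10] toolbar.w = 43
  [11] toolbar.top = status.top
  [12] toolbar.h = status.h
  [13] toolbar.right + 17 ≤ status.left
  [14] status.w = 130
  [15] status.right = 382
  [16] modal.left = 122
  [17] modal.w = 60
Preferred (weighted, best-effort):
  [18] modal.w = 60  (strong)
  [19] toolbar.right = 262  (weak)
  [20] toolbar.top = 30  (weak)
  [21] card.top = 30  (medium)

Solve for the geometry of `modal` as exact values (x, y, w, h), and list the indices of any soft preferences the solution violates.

1. modal.y = 30  [card.top = modal.top]
2. modal.h = 110  [card.h = modal.h]
3. modal.x = 122  [modal.left = 122]
4. modal.w = 60  [modal.w = 60]

modal = (x=122, y=30, w=60, h=110)
violated soft preferences: 19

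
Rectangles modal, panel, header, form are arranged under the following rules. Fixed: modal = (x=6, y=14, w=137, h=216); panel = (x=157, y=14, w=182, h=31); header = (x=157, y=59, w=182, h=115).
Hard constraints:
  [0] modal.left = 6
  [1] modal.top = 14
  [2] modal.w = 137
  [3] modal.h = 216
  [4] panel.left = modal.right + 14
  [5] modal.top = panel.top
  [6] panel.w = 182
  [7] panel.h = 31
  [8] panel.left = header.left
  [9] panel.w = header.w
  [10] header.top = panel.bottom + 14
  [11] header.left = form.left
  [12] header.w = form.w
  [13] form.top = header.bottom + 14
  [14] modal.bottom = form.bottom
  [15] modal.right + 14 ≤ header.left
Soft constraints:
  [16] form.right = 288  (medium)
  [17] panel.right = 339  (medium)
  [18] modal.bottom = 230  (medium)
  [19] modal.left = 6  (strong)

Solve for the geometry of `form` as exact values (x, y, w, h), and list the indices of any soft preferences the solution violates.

1. form.x = 157  [header.left = form.left]
2. form.w = 182  [header.w = form.w]
3. form.y = 188  [form.top = header.bottom + 14]
4. form.h = 42  [modal.bottom = form.bottom]

form = (x=157, y=188, w=182, h=42)
violated soft preferences: 16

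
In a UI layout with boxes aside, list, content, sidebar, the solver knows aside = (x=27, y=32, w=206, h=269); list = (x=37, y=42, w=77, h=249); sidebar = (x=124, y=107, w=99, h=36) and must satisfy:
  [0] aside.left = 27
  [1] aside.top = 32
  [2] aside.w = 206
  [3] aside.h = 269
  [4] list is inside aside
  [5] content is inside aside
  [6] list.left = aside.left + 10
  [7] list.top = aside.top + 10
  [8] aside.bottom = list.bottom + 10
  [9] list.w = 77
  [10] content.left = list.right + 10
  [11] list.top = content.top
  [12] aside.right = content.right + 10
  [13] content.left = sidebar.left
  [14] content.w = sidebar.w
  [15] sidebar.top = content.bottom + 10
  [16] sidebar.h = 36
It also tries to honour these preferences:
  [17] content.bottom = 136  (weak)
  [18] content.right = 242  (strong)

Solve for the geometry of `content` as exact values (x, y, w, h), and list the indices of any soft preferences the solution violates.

content = (x=124, y=42, w=99, h=55)
violated soft preferences: 17, 18

1. content.x = 124  [content.left = list.right + 10]
2. content.y = 42  [list.top = content.top]
3. content.w = 99  [aside.right = content.right + 10]
4. content.h = 55  [sidebar.top = content.bottom + 10]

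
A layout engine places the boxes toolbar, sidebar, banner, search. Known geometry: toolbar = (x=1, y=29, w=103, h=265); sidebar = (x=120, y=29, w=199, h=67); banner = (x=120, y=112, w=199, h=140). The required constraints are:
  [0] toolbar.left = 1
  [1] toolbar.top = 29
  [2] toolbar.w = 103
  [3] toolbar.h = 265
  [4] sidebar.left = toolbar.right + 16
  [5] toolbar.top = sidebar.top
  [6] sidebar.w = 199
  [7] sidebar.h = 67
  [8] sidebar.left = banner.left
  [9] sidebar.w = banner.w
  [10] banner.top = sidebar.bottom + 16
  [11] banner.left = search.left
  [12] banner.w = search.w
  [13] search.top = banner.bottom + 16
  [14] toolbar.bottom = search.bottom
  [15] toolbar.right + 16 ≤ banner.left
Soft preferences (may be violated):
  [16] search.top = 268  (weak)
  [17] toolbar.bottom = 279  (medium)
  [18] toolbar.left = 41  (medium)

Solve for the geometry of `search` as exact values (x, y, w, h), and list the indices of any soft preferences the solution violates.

1. search.x = 120  [banner.left = search.left]
2. search.w = 199  [banner.w = search.w]
3. search.y = 268  [search.top = banner.bottom + 16]
4. search.h = 26  [toolbar.bottom = search.bottom]

search = (x=120, y=268, w=199, h=26)
violated soft preferences: 17, 18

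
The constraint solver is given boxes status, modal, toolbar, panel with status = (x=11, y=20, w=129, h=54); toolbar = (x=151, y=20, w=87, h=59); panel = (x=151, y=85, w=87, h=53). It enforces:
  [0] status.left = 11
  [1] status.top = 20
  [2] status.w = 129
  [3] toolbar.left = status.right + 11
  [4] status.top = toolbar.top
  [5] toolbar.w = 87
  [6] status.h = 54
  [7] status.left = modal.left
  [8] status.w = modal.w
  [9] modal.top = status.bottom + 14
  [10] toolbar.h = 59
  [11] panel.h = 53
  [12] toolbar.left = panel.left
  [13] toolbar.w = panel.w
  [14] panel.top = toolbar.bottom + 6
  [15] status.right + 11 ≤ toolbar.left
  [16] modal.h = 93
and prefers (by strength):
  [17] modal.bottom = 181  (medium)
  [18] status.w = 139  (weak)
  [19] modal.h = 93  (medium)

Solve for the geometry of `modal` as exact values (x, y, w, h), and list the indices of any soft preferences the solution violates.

modal = (x=11, y=88, w=129, h=93)
violated soft preferences: 18

1. modal.x = 11  [status.left = modal.left]
2. modal.w = 129  [status.w = modal.w]
3. modal.y = 88  [modal.top = status.bottom + 14]
4. modal.h = 93  [modal.h = 93]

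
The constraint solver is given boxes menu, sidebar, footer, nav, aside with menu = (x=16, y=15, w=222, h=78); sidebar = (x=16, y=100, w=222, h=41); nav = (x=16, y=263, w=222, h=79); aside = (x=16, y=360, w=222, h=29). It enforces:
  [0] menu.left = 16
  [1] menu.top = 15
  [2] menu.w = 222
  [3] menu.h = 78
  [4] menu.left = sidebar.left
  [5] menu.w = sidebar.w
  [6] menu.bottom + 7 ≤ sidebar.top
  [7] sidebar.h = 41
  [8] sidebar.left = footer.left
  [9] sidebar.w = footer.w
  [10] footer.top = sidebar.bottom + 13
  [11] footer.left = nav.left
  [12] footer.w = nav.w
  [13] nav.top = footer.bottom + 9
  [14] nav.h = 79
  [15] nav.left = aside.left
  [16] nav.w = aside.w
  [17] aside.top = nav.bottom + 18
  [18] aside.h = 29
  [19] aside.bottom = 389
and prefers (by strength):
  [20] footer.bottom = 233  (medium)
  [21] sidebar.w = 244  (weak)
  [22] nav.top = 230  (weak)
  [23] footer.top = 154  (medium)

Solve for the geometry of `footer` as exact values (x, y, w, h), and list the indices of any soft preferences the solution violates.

footer = (x=16, y=154, w=222, h=100)
violated soft preferences: 20, 21, 22

1. footer.x = 16  [sidebar.left = footer.left]
2. footer.w = 222  [sidebar.w = footer.w]
3. footer.y = 154  [footer.top = sidebar.bottom + 13]
4. footer.h = 100  [nav.top = footer.bottom + 9]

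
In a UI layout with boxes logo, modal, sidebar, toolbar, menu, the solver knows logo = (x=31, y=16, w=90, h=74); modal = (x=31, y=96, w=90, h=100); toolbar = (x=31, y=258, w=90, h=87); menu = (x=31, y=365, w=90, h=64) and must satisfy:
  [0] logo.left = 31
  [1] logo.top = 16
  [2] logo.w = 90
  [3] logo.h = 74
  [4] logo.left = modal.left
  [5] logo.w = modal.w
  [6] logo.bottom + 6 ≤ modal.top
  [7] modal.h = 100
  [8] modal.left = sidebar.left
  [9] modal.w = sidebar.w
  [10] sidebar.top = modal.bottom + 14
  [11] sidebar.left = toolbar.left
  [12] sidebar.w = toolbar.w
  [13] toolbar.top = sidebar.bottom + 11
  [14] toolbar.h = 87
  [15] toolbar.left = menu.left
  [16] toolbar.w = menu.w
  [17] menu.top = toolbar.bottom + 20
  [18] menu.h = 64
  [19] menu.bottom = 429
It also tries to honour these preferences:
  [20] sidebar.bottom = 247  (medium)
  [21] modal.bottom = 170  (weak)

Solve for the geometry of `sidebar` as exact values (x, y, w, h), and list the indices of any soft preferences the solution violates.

1. sidebar.x = 31  [modal.left = sidebar.left]
2. sidebar.w = 90  [modal.w = sidebar.w]
3. sidebar.y = 210  [sidebar.top = modal.bottom + 14]
4. sidebar.h = 37  [toolbar.top = sidebar.bottom + 11]

sidebar = (x=31, y=210, w=90, h=37)
violated soft preferences: 21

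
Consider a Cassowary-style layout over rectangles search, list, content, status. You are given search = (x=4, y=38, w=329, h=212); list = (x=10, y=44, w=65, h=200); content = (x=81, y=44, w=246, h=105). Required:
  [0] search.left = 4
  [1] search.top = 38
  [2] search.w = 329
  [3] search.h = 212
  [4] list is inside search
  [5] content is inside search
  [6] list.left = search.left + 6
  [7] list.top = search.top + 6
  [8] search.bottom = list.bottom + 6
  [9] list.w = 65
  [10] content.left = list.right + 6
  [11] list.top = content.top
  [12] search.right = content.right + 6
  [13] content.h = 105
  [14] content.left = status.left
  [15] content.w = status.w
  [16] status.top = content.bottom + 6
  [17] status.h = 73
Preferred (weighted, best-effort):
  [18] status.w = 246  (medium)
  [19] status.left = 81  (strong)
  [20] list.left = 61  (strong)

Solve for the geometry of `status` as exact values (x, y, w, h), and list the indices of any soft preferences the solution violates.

status = (x=81, y=155, w=246, h=73)
violated soft preferences: 20

1. status.x = 81  [content.left = status.left]
2. status.w = 246  [content.w = status.w]
3. status.y = 155  [status.top = content.bottom + 6]
4. status.h = 73  [status.h = 73]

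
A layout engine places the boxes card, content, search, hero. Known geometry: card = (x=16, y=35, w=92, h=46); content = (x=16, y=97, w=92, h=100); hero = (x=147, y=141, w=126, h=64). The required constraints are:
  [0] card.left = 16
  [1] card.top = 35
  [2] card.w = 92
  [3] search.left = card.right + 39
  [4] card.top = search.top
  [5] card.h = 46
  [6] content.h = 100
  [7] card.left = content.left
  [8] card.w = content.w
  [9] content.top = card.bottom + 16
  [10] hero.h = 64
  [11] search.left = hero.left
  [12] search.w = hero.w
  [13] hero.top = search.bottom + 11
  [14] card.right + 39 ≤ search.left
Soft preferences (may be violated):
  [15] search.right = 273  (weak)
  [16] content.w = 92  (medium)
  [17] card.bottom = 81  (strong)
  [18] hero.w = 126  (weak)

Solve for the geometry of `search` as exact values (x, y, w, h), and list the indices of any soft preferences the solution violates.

1. search.x = 147  [search.left = card.right + 39]
2. search.y = 35  [card.top = search.top]
3. search.w = 126  [search.w = hero.w]
4. search.h = 95  [hero.top = search.bottom + 11]

search = (x=147, y=35, w=126, h=95)
violated soft preferences: none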